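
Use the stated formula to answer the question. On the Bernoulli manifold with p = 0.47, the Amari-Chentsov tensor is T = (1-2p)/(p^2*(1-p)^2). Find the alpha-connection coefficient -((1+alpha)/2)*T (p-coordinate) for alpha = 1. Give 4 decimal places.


Skewness (Amari-Chentsov) tensor: T = (1-2p)/(p^2*(1-p)^2).
p = 0.47, 1-2p = 0.06, p^2 = 0.2209, (1-p)^2 = 0.2809.
T = 0.06/(0.2209 * 0.2809) = 0.96695.
In the p-coordinate, Gamma^(alpha) = Gamma^(0) - (alpha/2)*T with Gamma^(0) = (1/2)*g'(p) = -T/2,
so Gamma^(alpha) = -((1+alpha)/2)*T.
alpha = 1, -(1+alpha)/2 = -1.0.
Gamma = -1.0 * 0.96695 = -0.9669

-0.9669


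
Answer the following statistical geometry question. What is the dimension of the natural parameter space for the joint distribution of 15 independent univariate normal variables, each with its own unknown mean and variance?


Exponential family dimension calculation:
Each univariate normal has two natural parameters (mu/sigma^2 and -1/(2 sigma^2)).
With 15 independent components, dim = 2 * 15 = 30.

30


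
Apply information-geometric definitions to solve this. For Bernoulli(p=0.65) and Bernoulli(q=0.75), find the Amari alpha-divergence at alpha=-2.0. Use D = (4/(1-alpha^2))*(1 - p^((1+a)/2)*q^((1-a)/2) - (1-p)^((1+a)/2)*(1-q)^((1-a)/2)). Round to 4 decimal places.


Amari alpha-divergence:
D = (4/(1-alpha^2))*(1 - p^((1+a)/2)*q^((1-a)/2) - (1-p)^((1+a)/2)*(1-q)^((1-a)/2)).
alpha = -2.0, p = 0.65, q = 0.75.
e1 = (1+alpha)/2 = -0.5, e2 = (1-alpha)/2 = 1.5.
t1 = p^e1 * q^e2 = 0.65^-0.5 * 0.75^1.5 = 0.805629.
t2 = (1-p)^e1 * (1-q)^e2 = 0.35^-0.5 * 0.25^1.5 = 0.211289.
4/(1-alpha^2) = -1.333333.
D = -1.333333*(1 - 0.805629 - 0.211289) = 0.0226

0.0226


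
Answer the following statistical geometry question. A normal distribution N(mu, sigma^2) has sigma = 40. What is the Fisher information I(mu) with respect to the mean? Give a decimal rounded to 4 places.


The Fisher information for the mean of a normal distribution is I(mu) = 1/sigma^2.
sigma = 40, so sigma^2 = 1600.
I(mu) = 1/1600 = 0.0006

0.0006


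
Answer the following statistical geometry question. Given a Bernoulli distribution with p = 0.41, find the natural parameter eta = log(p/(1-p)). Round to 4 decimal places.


Natural parameter for Bernoulli: eta = log(p/(1-p)).
p = 0.41, 1-p = 0.59.
p/(1-p) = 0.694915.
eta = log(0.694915) = -0.3640

-0.3640


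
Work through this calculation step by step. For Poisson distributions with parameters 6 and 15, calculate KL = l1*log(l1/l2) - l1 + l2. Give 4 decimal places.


KL divergence for Poisson:
KL = l1*log(l1/l2) - l1 + l2.
l1 = 6, l2 = 15.
log(6/15) = -0.916291.
l1*log(l1/l2) = 6 * -0.916291 = -5.497744.
KL = -5.497744 - 6 + 15 = 3.5023

3.5023


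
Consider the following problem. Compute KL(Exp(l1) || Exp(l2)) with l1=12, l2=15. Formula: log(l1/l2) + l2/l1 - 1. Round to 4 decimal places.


KL divergence for exponential family:
KL = log(l1/l2) + l2/l1 - 1.
log(12/15) = -0.223144.
15/12 = 1.25.
KL = -0.223144 + 1.25 - 1 = 0.0269

0.0269


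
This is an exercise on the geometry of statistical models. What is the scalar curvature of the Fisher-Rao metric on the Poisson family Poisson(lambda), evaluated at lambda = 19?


This family has a single free parameter, so its statistical manifold
is 1-dimensional. The Riemann curvature tensor of any 1-dimensional
Riemannian manifold vanishes identically, so R = 0.

0


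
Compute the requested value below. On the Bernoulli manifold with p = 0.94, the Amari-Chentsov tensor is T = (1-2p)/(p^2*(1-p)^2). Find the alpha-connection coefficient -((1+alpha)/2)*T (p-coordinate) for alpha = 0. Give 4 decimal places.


Skewness (Amari-Chentsov) tensor: T = (1-2p)/(p^2*(1-p)^2).
p = 0.94, 1-2p = -0.88, p^2 = 0.8836, (1-p)^2 = 0.0036.
T = -0.88/(0.8836 * 0.0036) = -276.646044.
In the p-coordinate, Gamma^(alpha) = Gamma^(0) - (alpha/2)*T with Gamma^(0) = (1/2)*g'(p) = -T/2,
so Gamma^(alpha) = -((1+alpha)/2)*T.
alpha = 0, -(1+alpha)/2 = -0.5.
Gamma = -0.5 * -276.646044 = 138.3230

138.3230


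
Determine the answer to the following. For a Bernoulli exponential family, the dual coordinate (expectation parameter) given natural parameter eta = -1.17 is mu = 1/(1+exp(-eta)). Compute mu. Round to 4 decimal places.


Dual coordinate (expectation parameter) for Bernoulli:
mu = 1/(1+exp(-eta)).
eta = -1.17.
exp(-eta) = exp(1.17) = 3.221993.
mu = 1/(1+3.221993) = 0.2369

0.2369


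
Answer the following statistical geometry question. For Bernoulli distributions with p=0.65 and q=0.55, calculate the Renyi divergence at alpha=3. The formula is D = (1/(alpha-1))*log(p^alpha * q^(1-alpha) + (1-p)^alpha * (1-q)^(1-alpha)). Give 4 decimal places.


Renyi divergence of order alpha between Bernoulli distributions:
D = (1/(alpha-1))*log(p^alpha * q^(1-alpha) + (1-p)^alpha * (1-q)^(1-alpha)).
alpha = 3, p = 0.65, q = 0.55.
p^alpha * q^(1-alpha) = 0.65^3 * 0.55^-2 = 0.907851.
(1-p)^alpha * (1-q)^(1-alpha) = 0.35^3 * 0.45^-2 = 0.211728.
sum = 0.907851 + 0.211728 = 1.11958.
D = (1/2)*log(1.11958) = 0.0565

0.0565


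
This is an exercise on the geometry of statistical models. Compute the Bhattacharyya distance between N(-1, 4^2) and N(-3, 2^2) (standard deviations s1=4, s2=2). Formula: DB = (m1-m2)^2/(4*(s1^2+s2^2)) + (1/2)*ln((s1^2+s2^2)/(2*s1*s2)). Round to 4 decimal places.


Bhattacharyya distance between two Gaussians:
DB = (m1-m2)^2/(4*(s1^2+s2^2)) + (1/2)*ln((s1^2+s2^2)/(2*s1*s2)).
(m1-m2)^2 = (2)^2 = 4.
s1^2+s2^2 = 16 + 4 = 20.
term1 = 4/80 = 0.05.
term2 = 0.5*ln(20/16.0) = 0.111572.
DB = 0.05 + 0.111572 = 0.1616

0.1616


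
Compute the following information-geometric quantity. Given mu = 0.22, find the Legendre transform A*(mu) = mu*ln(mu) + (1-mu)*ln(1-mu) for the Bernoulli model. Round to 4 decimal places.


Legendre transform for Bernoulli:
A*(mu) = mu*log(mu) + (1-mu)*log(1-mu).
mu = 0.22, 1-mu = 0.78.
mu*log(mu) = 0.22*log(0.22) = -0.333108.
(1-mu)*log(1-mu) = 0.78*log(0.78) = -0.1938.
A* = -0.333108 + -0.1938 = -0.5269

-0.5269


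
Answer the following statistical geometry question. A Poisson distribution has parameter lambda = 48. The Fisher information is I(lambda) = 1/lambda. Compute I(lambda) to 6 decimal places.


Fisher information for Poisson: I(lambda) = 1/lambda.
lambda = 48.
I(lambda) = 1/48 = 0.020833

0.020833


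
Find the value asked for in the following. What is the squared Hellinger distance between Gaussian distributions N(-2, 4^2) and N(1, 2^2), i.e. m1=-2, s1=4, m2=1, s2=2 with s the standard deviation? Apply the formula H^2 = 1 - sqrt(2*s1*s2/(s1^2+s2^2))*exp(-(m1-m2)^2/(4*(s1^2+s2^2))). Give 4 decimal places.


Squared Hellinger distance for Gaussians:
H^2 = 1 - sqrt(2*s1*s2/(s1^2+s2^2)) * exp(-(m1-m2)^2/(4*(s1^2+s2^2))).
s1^2 = 16, s2^2 = 4, s1^2+s2^2 = 20.
sqrt(2*4*2/(20)) = 0.894427.
(m1-m2)^2 = (-3)^2 = 9.
exp(-9/(4*20)) = exp(-0.1125) = 0.893597.
H^2 = 1 - 0.894427*0.893597 = 0.2007

0.2007


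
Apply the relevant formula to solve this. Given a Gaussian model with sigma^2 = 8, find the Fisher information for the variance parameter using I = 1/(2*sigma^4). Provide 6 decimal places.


Fisher information for variance: I(sigma^2) = 1/(2*sigma^4).
sigma^2 = 8, so sigma^4 = 64.
I = 1/(2*64) = 1/128 = 0.007813

0.007813


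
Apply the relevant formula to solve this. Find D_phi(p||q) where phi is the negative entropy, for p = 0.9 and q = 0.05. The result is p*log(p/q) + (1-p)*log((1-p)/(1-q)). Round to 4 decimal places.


Bregman divergence with negative entropy generator:
D = p*log(p/q) + (1-p)*log((1-p)/(1-q)).
p = 0.9, q = 0.05.
p*log(p/q) = 0.9*log(0.9/0.05) = 2.601335.
(1-p)*log((1-p)/(1-q)) = 0.1*log(0.1/0.95) = -0.225129.
D = 2.601335 + -0.225129 = 2.3762

2.3762


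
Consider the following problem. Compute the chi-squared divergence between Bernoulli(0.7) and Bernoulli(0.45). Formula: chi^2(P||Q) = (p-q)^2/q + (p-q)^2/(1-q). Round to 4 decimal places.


Chi-squared divergence between Bernoulli distributions:
chi^2 = (p-q)^2/q + (p-q)^2/(1-q).
p = 0.7, q = 0.45, p-q = 0.25.
(p-q)^2 = 0.0625.
term1 = 0.0625/0.45 = 0.138889.
term2 = 0.0625/0.55 = 0.113636.
chi^2 = 0.138889 + 0.113636 = 0.2525

0.2525


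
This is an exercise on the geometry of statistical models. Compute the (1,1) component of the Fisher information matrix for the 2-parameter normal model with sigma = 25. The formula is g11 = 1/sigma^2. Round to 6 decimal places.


For the 2-parameter normal family, the Fisher metric has:
  g11 = 1/sigma^2, g22 = 2/sigma^2.
sigma = 25, sigma^2 = 625.
g11 = 0.001600

0.001600


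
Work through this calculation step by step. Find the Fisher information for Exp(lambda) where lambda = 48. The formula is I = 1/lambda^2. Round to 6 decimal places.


Fisher information for exponential: I(lambda) = 1/lambda^2.
lambda = 48, lambda^2 = 2304.
I = 1/2304 = 0.000434

0.000434


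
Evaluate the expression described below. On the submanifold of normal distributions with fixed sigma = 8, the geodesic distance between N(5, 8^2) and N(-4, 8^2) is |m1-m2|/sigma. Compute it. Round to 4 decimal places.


On the fixed-variance normal subfamily, geodesic distance = |m1-m2|/sigma.
|5 - -4| = 9.
sigma = 8.
d = 9/8 = 1.1250

1.1250


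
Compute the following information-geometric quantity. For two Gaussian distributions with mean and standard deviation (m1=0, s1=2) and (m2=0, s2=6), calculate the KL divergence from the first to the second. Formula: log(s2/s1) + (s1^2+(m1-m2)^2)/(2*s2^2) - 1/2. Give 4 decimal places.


KL divergence between normal distributions:
KL = log(s2/s1) + (s1^2 + (m1-m2)^2)/(2*s2^2) - 1/2.
log(6/2) = 1.098612.
(2^2 + (0-0)^2)/(2*6^2) = (4 + 0)/72 = 0.055556.
KL = 1.098612 + 0.055556 - 0.5 = 0.6542

0.6542


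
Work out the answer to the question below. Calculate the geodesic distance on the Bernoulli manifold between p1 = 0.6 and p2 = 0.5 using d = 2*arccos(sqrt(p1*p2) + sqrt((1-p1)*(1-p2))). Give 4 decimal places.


Geodesic distance on Bernoulli manifold:
d(p1,p2) = 2*arccos(sqrt(p1*p2) + sqrt((1-p1)*(1-p2))).
sqrt(p1*p2) = sqrt(0.6*0.5) = 0.547723.
sqrt((1-p1)*(1-p2)) = sqrt(0.4*0.5) = 0.447214.
arg = 0.547723 + 0.447214 = 0.994936.
d = 2*arccos(0.994936) = 0.2014

0.2014


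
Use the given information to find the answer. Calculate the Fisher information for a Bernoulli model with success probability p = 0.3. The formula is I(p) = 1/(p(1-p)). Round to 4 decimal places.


For Bernoulli(p), Fisher information is I(p) = 1/(p*(1-p)).
p = 0.3, 1-p = 0.7.
p*(1-p) = 0.21.
I(p) = 1/0.21 = 4.7619

4.7619


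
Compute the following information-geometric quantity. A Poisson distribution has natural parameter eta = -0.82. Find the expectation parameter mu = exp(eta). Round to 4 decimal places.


Expectation parameter for Poisson exponential family:
mu = exp(eta).
eta = -0.82.
mu = exp(-0.82) = 0.4404

0.4404


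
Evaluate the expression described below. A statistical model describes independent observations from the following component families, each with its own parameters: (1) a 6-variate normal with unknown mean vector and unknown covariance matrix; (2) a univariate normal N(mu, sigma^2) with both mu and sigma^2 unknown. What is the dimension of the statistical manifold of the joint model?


The dimension of a statistical manifold equals the number of free
(independent) real parameters of the model. For a product of independent
blocks the parameter counts add.
- 6-variate normal: 6 (mean) + 6*7/2 = 21 (symmetric covariance) = 27.
- normal (mu, sigma^2): 2.
Total = 27 + 2 = 29.
Dimension = 29

29


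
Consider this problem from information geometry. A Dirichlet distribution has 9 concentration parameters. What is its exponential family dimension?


Exponential family dimension calculation:
Dirichlet with 9 components has 9 natural parameters.

9


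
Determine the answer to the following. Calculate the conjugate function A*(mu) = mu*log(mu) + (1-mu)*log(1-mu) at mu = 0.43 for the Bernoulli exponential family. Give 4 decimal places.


Legendre transform for Bernoulli:
A*(mu) = mu*log(mu) + (1-mu)*log(1-mu).
mu = 0.43, 1-mu = 0.57.
mu*log(mu) = 0.43*log(0.43) = -0.362907.
(1-mu)*log(1-mu) = 0.57*log(0.57) = -0.320408.
A* = -0.362907 + -0.320408 = -0.6833

-0.6833


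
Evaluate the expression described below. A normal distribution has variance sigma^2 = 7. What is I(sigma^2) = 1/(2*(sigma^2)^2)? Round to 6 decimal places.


Fisher information for variance: I(sigma^2) = 1/(2*sigma^4).
sigma^2 = 7, so sigma^4 = 49.
I = 1/(2*49) = 1/98 = 0.010204

0.010204


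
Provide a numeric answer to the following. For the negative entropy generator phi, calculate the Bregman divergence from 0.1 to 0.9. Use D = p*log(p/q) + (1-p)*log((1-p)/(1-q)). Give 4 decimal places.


Bregman divergence with negative entropy generator:
D = p*log(p/q) + (1-p)*log((1-p)/(1-q)).
p = 0.1, q = 0.9.
p*log(p/q) = 0.1*log(0.1/0.9) = -0.219722.
(1-p)*log((1-p)/(1-q)) = 0.9*log(0.9/0.1) = 1.977502.
D = -0.219722 + 1.977502 = 1.7578

1.7578


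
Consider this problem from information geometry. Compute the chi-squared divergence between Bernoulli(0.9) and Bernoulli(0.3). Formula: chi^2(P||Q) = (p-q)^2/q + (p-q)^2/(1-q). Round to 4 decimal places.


Chi-squared divergence between Bernoulli distributions:
chi^2 = (p-q)^2/q + (p-q)^2/(1-q).
p = 0.9, q = 0.3, p-q = 0.6.
(p-q)^2 = 0.36.
term1 = 0.36/0.3 = 1.2.
term2 = 0.36/0.7 = 0.514286.
chi^2 = 1.2 + 0.514286 = 1.7143

1.7143


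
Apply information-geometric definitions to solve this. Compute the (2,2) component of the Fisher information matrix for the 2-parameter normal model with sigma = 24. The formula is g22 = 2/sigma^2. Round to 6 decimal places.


For the 2-parameter normal family, the Fisher metric has:
  g11 = 1/sigma^2, g22 = 2/sigma^2.
sigma = 24, sigma^2 = 576.
g22 = 0.003472

0.003472


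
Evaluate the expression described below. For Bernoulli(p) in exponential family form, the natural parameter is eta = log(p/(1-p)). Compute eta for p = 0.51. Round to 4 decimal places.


Natural parameter for Bernoulli: eta = log(p/(1-p)).
p = 0.51, 1-p = 0.49.
p/(1-p) = 1.040816.
eta = log(1.040816) = 0.0400

0.0400


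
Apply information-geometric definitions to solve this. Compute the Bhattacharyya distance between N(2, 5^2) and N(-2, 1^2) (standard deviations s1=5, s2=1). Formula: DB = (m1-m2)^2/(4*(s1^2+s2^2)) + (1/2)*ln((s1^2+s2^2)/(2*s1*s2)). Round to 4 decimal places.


Bhattacharyya distance between two Gaussians:
DB = (m1-m2)^2/(4*(s1^2+s2^2)) + (1/2)*ln((s1^2+s2^2)/(2*s1*s2)).
(m1-m2)^2 = (4)^2 = 16.
s1^2+s2^2 = 25 + 1 = 26.
term1 = 16/104 = 0.153846.
term2 = 0.5*ln(26/10.0) = 0.477756.
DB = 0.153846 + 0.477756 = 0.6316

0.6316


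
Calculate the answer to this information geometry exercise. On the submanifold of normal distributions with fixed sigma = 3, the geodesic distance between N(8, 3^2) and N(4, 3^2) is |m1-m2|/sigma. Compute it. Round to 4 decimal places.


On the fixed-variance normal subfamily, geodesic distance = |m1-m2|/sigma.
|8 - 4| = 4.
sigma = 3.
d = 4/3 = 1.3333

1.3333


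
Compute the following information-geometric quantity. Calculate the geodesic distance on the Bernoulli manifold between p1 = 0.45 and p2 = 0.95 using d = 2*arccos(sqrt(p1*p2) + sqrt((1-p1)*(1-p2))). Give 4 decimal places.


Geodesic distance on Bernoulli manifold:
d(p1,p2) = 2*arccos(sqrt(p1*p2) + sqrt((1-p1)*(1-p2))).
sqrt(p1*p2) = sqrt(0.45*0.95) = 0.653835.
sqrt((1-p1)*(1-p2)) = sqrt(0.55*0.05) = 0.165831.
arg = 0.653835 + 0.165831 = 0.819666.
d = 2*arccos(0.819666) = 1.2199

1.2199


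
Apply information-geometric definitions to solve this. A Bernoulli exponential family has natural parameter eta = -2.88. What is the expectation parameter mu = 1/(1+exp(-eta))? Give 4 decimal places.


Dual coordinate (expectation parameter) for Bernoulli:
mu = 1/(1+exp(-eta)).
eta = -2.88.
exp(-eta) = exp(2.88) = 17.814273.
mu = 1/(1+17.814273) = 0.0532

0.0532


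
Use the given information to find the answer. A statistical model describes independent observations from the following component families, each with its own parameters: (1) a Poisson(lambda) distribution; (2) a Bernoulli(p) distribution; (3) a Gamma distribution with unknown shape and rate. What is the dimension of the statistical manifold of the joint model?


The dimension of a statistical manifold equals the number of free
(independent) real parameters of the model. For a product of independent
blocks the parameter counts add.
- Poisson (lambda): 1.
- Bernoulli (p): 1.
- Gamma (shape, rate): 2.
Total = 1 + 1 + 2 = 4.
Dimension = 4

4


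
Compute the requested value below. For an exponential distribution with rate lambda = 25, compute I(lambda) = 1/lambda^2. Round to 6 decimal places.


Fisher information for exponential: I(lambda) = 1/lambda^2.
lambda = 25, lambda^2 = 625.
I = 1/625 = 0.001600

0.001600


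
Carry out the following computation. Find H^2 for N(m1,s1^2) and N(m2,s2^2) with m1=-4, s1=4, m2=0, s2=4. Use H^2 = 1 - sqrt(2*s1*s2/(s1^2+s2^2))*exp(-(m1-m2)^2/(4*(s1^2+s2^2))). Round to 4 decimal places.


Squared Hellinger distance for Gaussians:
H^2 = 1 - sqrt(2*s1*s2/(s1^2+s2^2)) * exp(-(m1-m2)^2/(4*(s1^2+s2^2))).
s1^2 = 16, s2^2 = 16, s1^2+s2^2 = 32.
sqrt(2*4*4/(32)) = 1.0.
(m1-m2)^2 = (-4)^2 = 16.
exp(-16/(4*32)) = exp(-0.125) = 0.882497.
H^2 = 1 - 1.0*0.882497 = 0.1175

0.1175


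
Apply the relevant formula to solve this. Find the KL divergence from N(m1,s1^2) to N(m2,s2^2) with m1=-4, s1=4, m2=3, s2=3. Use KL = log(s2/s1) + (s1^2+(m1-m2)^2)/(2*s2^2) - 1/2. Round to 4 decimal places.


KL divergence between normal distributions:
KL = log(s2/s1) + (s1^2 + (m1-m2)^2)/(2*s2^2) - 1/2.
log(3/4) = -0.287682.
(4^2 + (-4-3)^2)/(2*3^2) = (16 + 49)/18 = 3.611111.
KL = -0.287682 + 3.611111 - 0.5 = 2.8234

2.8234


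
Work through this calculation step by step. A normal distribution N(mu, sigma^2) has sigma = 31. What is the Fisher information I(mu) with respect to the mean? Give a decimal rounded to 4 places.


The Fisher information for the mean of a normal distribution is I(mu) = 1/sigma^2.
sigma = 31, so sigma^2 = 961.
I(mu) = 1/961 = 0.0010

0.0010


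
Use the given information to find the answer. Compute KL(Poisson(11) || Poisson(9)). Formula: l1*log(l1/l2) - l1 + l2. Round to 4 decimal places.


KL divergence for Poisson:
KL = l1*log(l1/l2) - l1 + l2.
l1 = 11, l2 = 9.
log(11/9) = 0.200671.
l1*log(l1/l2) = 11 * 0.200671 = 2.207378.
KL = 2.207378 - 11 + 9 = 0.2074

0.2074


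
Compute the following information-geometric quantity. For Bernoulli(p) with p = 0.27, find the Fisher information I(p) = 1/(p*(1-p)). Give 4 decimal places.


For Bernoulli(p), Fisher information is I(p) = 1/(p*(1-p)).
p = 0.27, 1-p = 0.73.
p*(1-p) = 0.1971.
I(p) = 1/0.1971 = 5.0736

5.0736


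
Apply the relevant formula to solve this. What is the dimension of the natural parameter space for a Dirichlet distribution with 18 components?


Exponential family dimension calculation:
Dirichlet with 18 components has 18 natural parameters.

18


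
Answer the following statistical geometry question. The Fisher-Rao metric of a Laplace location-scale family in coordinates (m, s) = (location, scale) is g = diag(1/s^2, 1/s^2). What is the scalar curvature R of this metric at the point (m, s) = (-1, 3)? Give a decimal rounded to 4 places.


The metric has the form g = (A dm^2 + B ds^2)/s^2 with A = 1, B = 1.
Substitute u = sqrt(A/B)*m: g = B*(du^2 + ds^2)/s^2, i.e. B times the
Poincare upper half-plane metric, which has constant Gaussian curvature -1.
Scaling a 2D metric by a constant c divides the Gaussian curvature by c,
so K = -1/B = -1/(1) = -1.0000 everywhere (the point (m, s) = (-1, 3) is irrelevant:
the curvature is constant).
Scalar curvature in dimension 2: R = 2K = -2/(1) = -2.0000.

-2.0000


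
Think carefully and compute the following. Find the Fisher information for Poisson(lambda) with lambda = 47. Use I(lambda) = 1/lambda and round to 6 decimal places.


Fisher information for Poisson: I(lambda) = 1/lambda.
lambda = 47.
I(lambda) = 1/47 = 0.021277

0.021277


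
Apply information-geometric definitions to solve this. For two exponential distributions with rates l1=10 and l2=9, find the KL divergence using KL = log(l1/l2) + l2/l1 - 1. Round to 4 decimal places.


KL divergence for exponential family:
KL = log(l1/l2) + l2/l1 - 1.
log(10/9) = 0.105361.
9/10 = 0.9.
KL = 0.105361 + 0.9 - 1 = 0.0054

0.0054


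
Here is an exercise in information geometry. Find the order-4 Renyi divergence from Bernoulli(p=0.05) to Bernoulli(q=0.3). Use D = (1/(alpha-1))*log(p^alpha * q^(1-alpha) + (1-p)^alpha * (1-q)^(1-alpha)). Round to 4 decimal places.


Renyi divergence of order alpha between Bernoulli distributions:
D = (1/(alpha-1))*log(p^alpha * q^(1-alpha) + (1-p)^alpha * (1-q)^(1-alpha)).
alpha = 4, p = 0.05, q = 0.3.
p^alpha * q^(1-alpha) = 0.05^4 * 0.3^-3 = 0.000231.
(1-p)^alpha * (1-q)^(1-alpha) = 0.95^4 * 0.7^-3 = 2.374654.
sum = 0.000231 + 2.374654 = 2.374885.
D = (1/3)*log(2.374885) = 0.2883

0.2883


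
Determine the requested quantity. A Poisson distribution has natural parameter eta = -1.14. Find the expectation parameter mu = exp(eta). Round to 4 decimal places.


Expectation parameter for Poisson exponential family:
mu = exp(eta).
eta = -1.14.
mu = exp(-1.14) = 0.3198

0.3198


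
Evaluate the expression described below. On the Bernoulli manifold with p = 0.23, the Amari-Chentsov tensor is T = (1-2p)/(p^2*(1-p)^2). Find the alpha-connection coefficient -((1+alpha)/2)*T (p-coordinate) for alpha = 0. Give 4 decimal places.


Skewness (Amari-Chentsov) tensor: T = (1-2p)/(p^2*(1-p)^2).
p = 0.23, 1-2p = 0.54, p^2 = 0.0529, (1-p)^2 = 0.5929.
T = 0.54/(0.0529 * 0.5929) = 17.216967.
In the p-coordinate, Gamma^(alpha) = Gamma^(0) - (alpha/2)*T with Gamma^(0) = (1/2)*g'(p) = -T/2,
so Gamma^(alpha) = -((1+alpha)/2)*T.
alpha = 0, -(1+alpha)/2 = -0.5.
Gamma = -0.5 * 17.216967 = -8.6085

-8.6085


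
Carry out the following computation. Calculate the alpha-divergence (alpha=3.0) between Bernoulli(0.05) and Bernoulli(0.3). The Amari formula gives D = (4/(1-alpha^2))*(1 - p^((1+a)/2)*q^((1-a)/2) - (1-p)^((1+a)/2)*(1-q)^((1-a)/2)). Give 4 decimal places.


Amari alpha-divergence:
D = (4/(1-alpha^2))*(1 - p^((1+a)/2)*q^((1-a)/2) - (1-p)^((1+a)/2)*(1-q)^((1-a)/2)).
alpha = 3.0, p = 0.05, q = 0.3.
e1 = (1+alpha)/2 = 2.0, e2 = (1-alpha)/2 = -1.0.
t1 = p^e1 * q^e2 = 0.05^2.0 * 0.3^-1.0 = 0.008333.
t2 = (1-p)^e1 * (1-q)^e2 = 0.95^2.0 * 0.7^-1.0 = 1.289286.
4/(1-alpha^2) = -0.5.
D = -0.5*(1 - 0.008333 - 1.289286) = 0.1488

0.1488


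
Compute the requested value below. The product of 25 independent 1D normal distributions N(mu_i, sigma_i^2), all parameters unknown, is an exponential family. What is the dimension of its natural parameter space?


Exponential family dimension calculation:
Each univariate normal has two natural parameters (mu/sigma^2 and -1/(2 sigma^2)).
With 25 independent components, dim = 2 * 25 = 50.

50


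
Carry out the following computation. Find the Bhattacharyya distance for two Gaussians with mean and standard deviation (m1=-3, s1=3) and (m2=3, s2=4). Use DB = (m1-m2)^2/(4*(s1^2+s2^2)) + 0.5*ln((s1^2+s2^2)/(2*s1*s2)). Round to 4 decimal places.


Bhattacharyya distance between two Gaussians:
DB = (m1-m2)^2/(4*(s1^2+s2^2)) + (1/2)*ln((s1^2+s2^2)/(2*s1*s2)).
(m1-m2)^2 = (-6)^2 = 36.
s1^2+s2^2 = 9 + 16 = 25.
term1 = 36/100 = 0.36.
term2 = 0.5*ln(25/24.0) = 0.020411.
DB = 0.36 + 0.020411 = 0.3804

0.3804


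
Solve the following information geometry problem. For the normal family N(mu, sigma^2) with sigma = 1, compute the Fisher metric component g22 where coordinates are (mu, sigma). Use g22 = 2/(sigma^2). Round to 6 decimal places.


For the 2-parameter normal family, the Fisher metric has:
  g11 = 1/sigma^2, g22 = 2/sigma^2.
sigma = 1, sigma^2 = 1.
g22 = 2.000000

2.000000


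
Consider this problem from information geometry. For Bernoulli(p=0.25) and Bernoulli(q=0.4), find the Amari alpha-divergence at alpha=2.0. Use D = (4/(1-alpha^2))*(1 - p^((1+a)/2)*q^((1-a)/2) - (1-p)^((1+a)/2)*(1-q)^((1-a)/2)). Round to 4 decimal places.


Amari alpha-divergence:
D = (4/(1-alpha^2))*(1 - p^((1+a)/2)*q^((1-a)/2) - (1-p)^((1+a)/2)*(1-q)^((1-a)/2)).
alpha = 2.0, p = 0.25, q = 0.4.
e1 = (1+alpha)/2 = 1.5, e2 = (1-alpha)/2 = -0.5.
t1 = p^e1 * q^e2 = 0.25^1.5 * 0.4^-0.5 = 0.197642.
t2 = (1-p)^e1 * (1-q)^e2 = 0.75^1.5 * 0.6^-0.5 = 0.838525.
4/(1-alpha^2) = -1.333333.
D = -1.333333*(1 - 0.197642 - 0.838525) = 0.0482

0.0482


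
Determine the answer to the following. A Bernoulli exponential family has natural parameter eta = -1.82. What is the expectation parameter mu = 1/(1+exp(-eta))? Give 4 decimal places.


Dual coordinate (expectation parameter) for Bernoulli:
mu = 1/(1+exp(-eta)).
eta = -1.82.
exp(-eta) = exp(1.82) = 6.171858.
mu = 1/(1+6.171858) = 0.1394

0.1394


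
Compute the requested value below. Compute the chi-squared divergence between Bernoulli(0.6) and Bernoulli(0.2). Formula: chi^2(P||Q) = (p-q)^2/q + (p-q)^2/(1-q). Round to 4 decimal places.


Chi-squared divergence between Bernoulli distributions:
chi^2 = (p-q)^2/q + (p-q)^2/(1-q).
p = 0.6, q = 0.2, p-q = 0.4.
(p-q)^2 = 0.16.
term1 = 0.16/0.2 = 0.8.
term2 = 0.16/0.8 = 0.2.
chi^2 = 0.8 + 0.2 = 1.0000

1.0000


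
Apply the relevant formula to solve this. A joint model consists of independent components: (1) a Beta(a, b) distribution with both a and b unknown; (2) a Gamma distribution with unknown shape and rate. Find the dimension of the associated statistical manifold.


The dimension of a statistical manifold equals the number of free
(independent) real parameters of the model. For a product of independent
blocks the parameter counts add.
- Beta (a, b): 2.
- Gamma (shape, rate): 2.
Total = 2 + 2 = 4.
Dimension = 4

4


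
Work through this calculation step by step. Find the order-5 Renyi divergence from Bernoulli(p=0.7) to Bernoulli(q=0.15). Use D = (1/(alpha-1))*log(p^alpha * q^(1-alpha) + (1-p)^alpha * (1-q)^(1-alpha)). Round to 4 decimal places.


Renyi divergence of order alpha between Bernoulli distributions:
D = (1/(alpha-1))*log(p^alpha * q^(1-alpha) + (1-p)^alpha * (1-q)^(1-alpha)).
alpha = 5, p = 0.7, q = 0.15.
p^alpha * q^(1-alpha) = 0.7^5 * 0.15^-4 = 331.990123.
(1-p)^alpha * (1-q)^(1-alpha) = 0.3^5 * 0.85^-4 = 0.004655.
sum = 331.990123 + 0.004655 = 331.994779.
D = (1/4)*log(331.994779) = 1.4513

1.4513


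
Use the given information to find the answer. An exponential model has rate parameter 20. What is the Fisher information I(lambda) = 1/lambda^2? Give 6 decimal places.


Fisher information for exponential: I(lambda) = 1/lambda^2.
lambda = 20, lambda^2 = 400.
I = 1/400 = 0.002500

0.002500


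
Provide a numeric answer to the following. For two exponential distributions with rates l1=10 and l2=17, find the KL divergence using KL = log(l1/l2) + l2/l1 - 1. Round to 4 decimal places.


KL divergence for exponential family:
KL = log(l1/l2) + l2/l1 - 1.
log(10/17) = -0.530628.
17/10 = 1.7.
KL = -0.530628 + 1.7 - 1 = 0.1694

0.1694


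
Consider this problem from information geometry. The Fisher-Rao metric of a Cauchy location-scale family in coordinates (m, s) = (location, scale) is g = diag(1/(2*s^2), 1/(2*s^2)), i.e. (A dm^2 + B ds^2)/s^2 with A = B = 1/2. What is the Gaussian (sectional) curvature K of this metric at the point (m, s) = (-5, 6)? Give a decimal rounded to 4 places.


The metric has the form g = (A dm^2 + B ds^2)/s^2 with A = 1/2, B = 1/2.
Substitute u = sqrt(A/B)*m: g = B*(du^2 + ds^2)/s^2, i.e. B times the
Poincare upper half-plane metric, which has constant Gaussian curvature -1.
Scaling a 2D metric by a constant c divides the Gaussian curvature by c,
so K = -1/B = -1/(1/2) = -2.0000 everywhere (the point (m, s) = (-5, 6) is irrelevant:
the curvature is constant).
The requested Gaussian curvature is K = -2.0000.

-2.0000


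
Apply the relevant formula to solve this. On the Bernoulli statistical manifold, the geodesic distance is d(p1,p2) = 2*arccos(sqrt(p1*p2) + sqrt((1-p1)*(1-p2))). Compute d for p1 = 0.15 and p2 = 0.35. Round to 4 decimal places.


Geodesic distance on Bernoulli manifold:
d(p1,p2) = 2*arccos(sqrt(p1*p2) + sqrt((1-p1)*(1-p2))).
sqrt(p1*p2) = sqrt(0.15*0.35) = 0.229129.
sqrt((1-p1)*(1-p2)) = sqrt(0.85*0.65) = 0.743303.
arg = 0.229129 + 0.743303 = 0.972432.
d = 2*arccos(0.972432) = 0.4707

0.4707


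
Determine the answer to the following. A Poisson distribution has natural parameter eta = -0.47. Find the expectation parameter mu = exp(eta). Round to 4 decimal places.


Expectation parameter for Poisson exponential family:
mu = exp(eta).
eta = -0.47.
mu = exp(-0.47) = 0.6250

0.6250


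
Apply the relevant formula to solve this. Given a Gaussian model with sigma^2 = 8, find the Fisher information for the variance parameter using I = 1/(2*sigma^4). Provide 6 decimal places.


Fisher information for variance: I(sigma^2) = 1/(2*sigma^4).
sigma^2 = 8, so sigma^4 = 64.
I = 1/(2*64) = 1/128 = 0.007813

0.007813


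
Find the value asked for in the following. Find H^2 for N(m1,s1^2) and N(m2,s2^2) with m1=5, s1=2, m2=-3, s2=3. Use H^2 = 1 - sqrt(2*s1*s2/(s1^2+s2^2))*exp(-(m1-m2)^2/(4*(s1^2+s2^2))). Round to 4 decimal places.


Squared Hellinger distance for Gaussians:
H^2 = 1 - sqrt(2*s1*s2/(s1^2+s2^2)) * exp(-(m1-m2)^2/(4*(s1^2+s2^2))).
s1^2 = 4, s2^2 = 9, s1^2+s2^2 = 13.
sqrt(2*2*3/(13)) = 0.960769.
(m1-m2)^2 = (8)^2 = 64.
exp(-64/(4*13)) = exp(-1.230769) = 0.292068.
H^2 = 1 - 0.960769*0.292068 = 0.7194

0.7194


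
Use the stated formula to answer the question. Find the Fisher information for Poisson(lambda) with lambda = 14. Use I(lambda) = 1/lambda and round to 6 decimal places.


Fisher information for Poisson: I(lambda) = 1/lambda.
lambda = 14.
I(lambda) = 1/14 = 0.071429

0.071429


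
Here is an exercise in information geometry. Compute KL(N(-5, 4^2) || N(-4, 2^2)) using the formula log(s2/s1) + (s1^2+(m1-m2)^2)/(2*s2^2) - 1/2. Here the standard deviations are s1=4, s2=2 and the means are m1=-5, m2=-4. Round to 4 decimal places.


KL divergence between normal distributions:
KL = log(s2/s1) + (s1^2 + (m1-m2)^2)/(2*s2^2) - 1/2.
log(2/4) = -0.693147.
(4^2 + (-5--4)^2)/(2*2^2) = (16 + 1)/8 = 2.125.
KL = -0.693147 + 2.125 - 0.5 = 0.9319

0.9319


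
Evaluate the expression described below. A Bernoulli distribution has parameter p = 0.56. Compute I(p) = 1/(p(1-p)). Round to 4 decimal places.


For Bernoulli(p), Fisher information is I(p) = 1/(p*(1-p)).
p = 0.56, 1-p = 0.44.
p*(1-p) = 0.2464.
I(p) = 1/0.2464 = 4.0584

4.0584


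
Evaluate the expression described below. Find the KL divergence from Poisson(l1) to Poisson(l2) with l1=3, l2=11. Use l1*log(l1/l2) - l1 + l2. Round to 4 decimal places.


KL divergence for Poisson:
KL = l1*log(l1/l2) - l1 + l2.
l1 = 3, l2 = 11.
log(3/11) = -1.299283.
l1*log(l1/l2) = 3 * -1.299283 = -3.897849.
KL = -3.897849 - 3 + 11 = 4.1022

4.1022


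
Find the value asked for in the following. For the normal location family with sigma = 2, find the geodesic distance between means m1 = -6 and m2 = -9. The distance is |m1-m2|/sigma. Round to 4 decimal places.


On the fixed-variance normal subfamily, geodesic distance = |m1-m2|/sigma.
|-6 - -9| = 3.
sigma = 2.
d = 3/2 = 1.5000

1.5000


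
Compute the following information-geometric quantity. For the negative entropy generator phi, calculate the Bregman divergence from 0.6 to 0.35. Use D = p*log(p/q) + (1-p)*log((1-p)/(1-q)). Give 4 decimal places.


Bregman divergence with negative entropy generator:
D = p*log(p/q) + (1-p)*log((1-p)/(1-q)).
p = 0.6, q = 0.35.
p*log(p/q) = 0.6*log(0.6/0.35) = 0.323398.
(1-p)*log((1-p)/(1-q)) = 0.4*log(0.4/0.65) = -0.194203.
D = 0.323398 + -0.194203 = 0.1292

0.1292


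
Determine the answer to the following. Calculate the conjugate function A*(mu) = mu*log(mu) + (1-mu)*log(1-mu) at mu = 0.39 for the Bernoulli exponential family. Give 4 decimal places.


Legendre transform for Bernoulli:
A*(mu) = mu*log(mu) + (1-mu)*log(1-mu).
mu = 0.39, 1-mu = 0.61.
mu*log(mu) = 0.39*log(0.39) = -0.367227.
(1-mu)*log(1-mu) = 0.61*log(0.61) = -0.301521.
A* = -0.367227 + -0.301521 = -0.6687

-0.6687


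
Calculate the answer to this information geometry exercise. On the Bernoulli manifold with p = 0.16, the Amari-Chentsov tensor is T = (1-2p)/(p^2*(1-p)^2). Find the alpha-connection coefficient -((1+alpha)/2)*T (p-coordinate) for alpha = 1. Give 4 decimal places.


Skewness (Amari-Chentsov) tensor: T = (1-2p)/(p^2*(1-p)^2).
p = 0.16, 1-2p = 0.68, p^2 = 0.0256, (1-p)^2 = 0.7056.
T = 0.68/(0.0256 * 0.7056) = 37.645266.
In the p-coordinate, Gamma^(alpha) = Gamma^(0) - (alpha/2)*T with Gamma^(0) = (1/2)*g'(p) = -T/2,
so Gamma^(alpha) = -((1+alpha)/2)*T.
alpha = 1, -(1+alpha)/2 = -1.0.
Gamma = -1.0 * 37.645266 = -37.6453

-37.6453


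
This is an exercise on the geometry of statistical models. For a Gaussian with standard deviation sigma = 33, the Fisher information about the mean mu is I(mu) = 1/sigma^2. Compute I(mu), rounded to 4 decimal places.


The Fisher information for the mean of a normal distribution is I(mu) = 1/sigma^2.
sigma = 33, so sigma^2 = 1089.
I(mu) = 1/1089 = 0.0009

0.0009


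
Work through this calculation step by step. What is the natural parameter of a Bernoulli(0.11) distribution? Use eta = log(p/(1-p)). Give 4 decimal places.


Natural parameter for Bernoulli: eta = log(p/(1-p)).
p = 0.11, 1-p = 0.89.
p/(1-p) = 0.123596.
eta = log(0.123596) = -2.0907

-2.0907


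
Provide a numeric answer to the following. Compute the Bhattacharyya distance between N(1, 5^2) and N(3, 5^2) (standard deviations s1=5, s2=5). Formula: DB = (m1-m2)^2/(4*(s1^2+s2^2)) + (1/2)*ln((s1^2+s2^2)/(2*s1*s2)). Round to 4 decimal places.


Bhattacharyya distance between two Gaussians:
DB = (m1-m2)^2/(4*(s1^2+s2^2)) + (1/2)*ln((s1^2+s2^2)/(2*s1*s2)).
(m1-m2)^2 = (-2)^2 = 4.
s1^2+s2^2 = 25 + 25 = 50.
term1 = 4/200 = 0.02.
term2 = 0.5*ln(50/50.0) = 0.0.
DB = 0.02 + 0.0 = 0.0200

0.0200


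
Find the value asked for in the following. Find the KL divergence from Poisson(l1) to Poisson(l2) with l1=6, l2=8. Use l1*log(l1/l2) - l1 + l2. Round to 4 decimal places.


KL divergence for Poisson:
KL = l1*log(l1/l2) - l1 + l2.
l1 = 6, l2 = 8.
log(6/8) = -0.287682.
l1*log(l1/l2) = 6 * -0.287682 = -1.726092.
KL = -1.726092 - 6 + 8 = 0.2739

0.2739


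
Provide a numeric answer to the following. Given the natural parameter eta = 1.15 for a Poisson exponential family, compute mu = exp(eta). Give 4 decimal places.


Expectation parameter for Poisson exponential family:
mu = exp(eta).
eta = 1.15.
mu = exp(1.15) = 3.1582

3.1582


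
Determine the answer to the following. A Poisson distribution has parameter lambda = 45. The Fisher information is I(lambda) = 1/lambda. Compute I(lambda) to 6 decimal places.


Fisher information for Poisson: I(lambda) = 1/lambda.
lambda = 45.
I(lambda) = 1/45 = 0.022222

0.022222


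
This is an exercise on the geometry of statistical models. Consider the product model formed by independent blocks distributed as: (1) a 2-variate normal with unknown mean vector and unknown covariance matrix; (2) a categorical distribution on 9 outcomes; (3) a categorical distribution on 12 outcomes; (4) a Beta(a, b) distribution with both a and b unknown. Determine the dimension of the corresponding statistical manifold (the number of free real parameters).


The dimension of a statistical manifold equals the number of free
(independent) real parameters of the model. For a product of independent
blocks the parameter counts add.
- 2-variate normal: 2 (mean) + 2*3/2 = 3 (symmetric covariance) = 5.
- categorical on 9 outcomes (probabilities sum to 1): 9-1 = 8.
- categorical on 12 outcomes (probabilities sum to 1): 12-1 = 11.
- Beta (a, b): 2.
Total = 5 + 8 + 11 + 2 = 26.
Dimension = 26

26


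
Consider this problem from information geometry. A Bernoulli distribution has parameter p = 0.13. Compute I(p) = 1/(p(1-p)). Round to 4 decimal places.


For Bernoulli(p), Fisher information is I(p) = 1/(p*(1-p)).
p = 0.13, 1-p = 0.87.
p*(1-p) = 0.1131.
I(p) = 1/0.1131 = 8.8417

8.8417


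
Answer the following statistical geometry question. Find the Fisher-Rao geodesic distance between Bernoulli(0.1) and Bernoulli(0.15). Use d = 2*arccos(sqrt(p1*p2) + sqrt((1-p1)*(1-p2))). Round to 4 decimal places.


Geodesic distance on Bernoulli manifold:
d(p1,p2) = 2*arccos(sqrt(p1*p2) + sqrt((1-p1)*(1-p2))).
sqrt(p1*p2) = sqrt(0.1*0.15) = 0.122474.
sqrt((1-p1)*(1-p2)) = sqrt(0.9*0.85) = 0.874643.
arg = 0.122474 + 0.874643 = 0.997117.
d = 2*arccos(0.997117) = 0.1519

0.1519


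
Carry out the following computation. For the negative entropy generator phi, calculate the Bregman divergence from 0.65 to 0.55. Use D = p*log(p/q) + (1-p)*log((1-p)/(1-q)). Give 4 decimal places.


Bregman divergence with negative entropy generator:
D = p*log(p/q) + (1-p)*log((1-p)/(1-q)).
p = 0.65, q = 0.55.
p*log(p/q) = 0.65*log(0.65/0.55) = 0.108585.
(1-p)*log((1-p)/(1-q)) = 0.35*log(0.35/0.45) = -0.08796.
D = 0.108585 + -0.08796 = 0.0206

0.0206


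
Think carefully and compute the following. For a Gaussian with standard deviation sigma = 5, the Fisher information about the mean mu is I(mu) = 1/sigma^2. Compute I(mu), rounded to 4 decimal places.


The Fisher information for the mean of a normal distribution is I(mu) = 1/sigma^2.
sigma = 5, so sigma^2 = 25.
I(mu) = 1/25 = 0.0400

0.0400


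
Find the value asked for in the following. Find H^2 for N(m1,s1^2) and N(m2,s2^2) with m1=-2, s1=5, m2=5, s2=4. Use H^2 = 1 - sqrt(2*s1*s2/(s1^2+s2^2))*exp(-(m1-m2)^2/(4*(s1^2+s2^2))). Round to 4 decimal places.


Squared Hellinger distance for Gaussians:
H^2 = 1 - sqrt(2*s1*s2/(s1^2+s2^2)) * exp(-(m1-m2)^2/(4*(s1^2+s2^2))).
s1^2 = 25, s2^2 = 16, s1^2+s2^2 = 41.
sqrt(2*5*4/(41)) = 0.98773.
(m1-m2)^2 = (-7)^2 = 49.
exp(-49/(4*41)) = exp(-0.29878) = 0.741722.
H^2 = 1 - 0.98773*0.741722 = 0.2674

0.2674


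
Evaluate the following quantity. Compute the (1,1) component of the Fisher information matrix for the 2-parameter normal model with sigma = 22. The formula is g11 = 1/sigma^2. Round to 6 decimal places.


For the 2-parameter normal family, the Fisher metric has:
  g11 = 1/sigma^2, g22 = 2/sigma^2.
sigma = 22, sigma^2 = 484.
g11 = 0.002066

0.002066


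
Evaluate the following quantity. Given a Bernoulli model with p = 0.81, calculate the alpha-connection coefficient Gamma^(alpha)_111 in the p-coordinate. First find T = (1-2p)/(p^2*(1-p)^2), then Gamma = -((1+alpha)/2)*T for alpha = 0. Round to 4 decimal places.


Skewness (Amari-Chentsov) tensor: T = (1-2p)/(p^2*(1-p)^2).
p = 0.81, 1-2p = -0.62, p^2 = 0.6561, (1-p)^2 = 0.0361.
T = -0.62/(0.6561 * 0.0361) = -26.176673.
In the p-coordinate, Gamma^(alpha) = Gamma^(0) - (alpha/2)*T with Gamma^(0) = (1/2)*g'(p) = -T/2,
so Gamma^(alpha) = -((1+alpha)/2)*T.
alpha = 0, -(1+alpha)/2 = -0.5.
Gamma = -0.5 * -26.176673 = 13.0883

13.0883


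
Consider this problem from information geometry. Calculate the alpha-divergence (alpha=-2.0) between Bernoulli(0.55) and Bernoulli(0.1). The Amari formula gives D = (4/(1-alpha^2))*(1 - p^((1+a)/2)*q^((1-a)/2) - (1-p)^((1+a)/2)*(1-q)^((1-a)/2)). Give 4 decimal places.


Amari alpha-divergence:
D = (4/(1-alpha^2))*(1 - p^((1+a)/2)*q^((1-a)/2) - (1-p)^((1+a)/2)*(1-q)^((1-a)/2)).
alpha = -2.0, p = 0.55, q = 0.1.
e1 = (1+alpha)/2 = -0.5, e2 = (1-alpha)/2 = 1.5.
t1 = p^e1 * q^e2 = 0.55^-0.5 * 0.1^1.5 = 0.04264.
t2 = (1-p)^e1 * (1-q)^e2 = 0.45^-0.5 * 0.9^1.5 = 1.272792.
4/(1-alpha^2) = -1.333333.
D = -1.333333*(1 - 0.04264 - 1.272792) = 0.4206

0.4206


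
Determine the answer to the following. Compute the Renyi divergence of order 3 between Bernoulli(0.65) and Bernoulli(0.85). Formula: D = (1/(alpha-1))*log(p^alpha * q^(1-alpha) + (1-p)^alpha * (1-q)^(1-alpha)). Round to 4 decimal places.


Renyi divergence of order alpha between Bernoulli distributions:
D = (1/(alpha-1))*log(p^alpha * q^(1-alpha) + (1-p)^alpha * (1-q)^(1-alpha)).
alpha = 3, p = 0.65, q = 0.85.
p^alpha * q^(1-alpha) = 0.65^3 * 0.85^-2 = 0.380104.
(1-p)^alpha * (1-q)^(1-alpha) = 0.35^3 * 0.15^-2 = 1.905556.
sum = 0.380104 + 1.905556 = 2.285659.
D = (1/2)*log(2.285659) = 0.4133

0.4133
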